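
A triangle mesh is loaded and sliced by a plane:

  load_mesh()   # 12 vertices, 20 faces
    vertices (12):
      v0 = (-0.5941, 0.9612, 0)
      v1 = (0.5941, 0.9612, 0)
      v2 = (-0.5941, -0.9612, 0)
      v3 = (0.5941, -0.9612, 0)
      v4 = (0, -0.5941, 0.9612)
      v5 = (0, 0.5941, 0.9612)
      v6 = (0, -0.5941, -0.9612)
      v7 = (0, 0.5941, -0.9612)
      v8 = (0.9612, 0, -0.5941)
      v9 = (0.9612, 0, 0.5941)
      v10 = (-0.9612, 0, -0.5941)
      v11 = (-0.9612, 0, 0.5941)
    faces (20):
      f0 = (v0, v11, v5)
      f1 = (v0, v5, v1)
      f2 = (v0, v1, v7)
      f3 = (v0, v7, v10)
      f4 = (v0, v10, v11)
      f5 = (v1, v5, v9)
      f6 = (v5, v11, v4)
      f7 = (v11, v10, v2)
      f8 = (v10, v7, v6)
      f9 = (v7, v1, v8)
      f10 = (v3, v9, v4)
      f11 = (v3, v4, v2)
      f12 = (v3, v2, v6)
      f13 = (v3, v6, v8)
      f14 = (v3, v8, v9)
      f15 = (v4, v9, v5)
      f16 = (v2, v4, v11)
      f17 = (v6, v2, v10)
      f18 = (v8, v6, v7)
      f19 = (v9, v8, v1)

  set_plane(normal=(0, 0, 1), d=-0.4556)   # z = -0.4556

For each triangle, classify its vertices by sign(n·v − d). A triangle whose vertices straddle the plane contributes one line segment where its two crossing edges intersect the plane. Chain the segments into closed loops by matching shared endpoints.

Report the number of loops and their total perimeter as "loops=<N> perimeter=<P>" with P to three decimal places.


loops=1 perimeter=5.395

Straddling triangles (10 of 20):
  (v0,v1,v7) [++-] → (0.312502, 0.787198, -0.4556)–(-0.312502, 0.787198, -0.4556)  len=0.6250
  (v0,v7,v10) [+--] → (-0.312502, 0.787198, -0.4556)–(-0.87562, 0.22408, -0.4556)  len=0.7964
  (v0,v10,v11) [+-+] → (-0.87562, 0.22408, -0.4556)–(-0.9612, 0, -0.4556)  len=0.2399
  (v11,v10,v2) [+-+] → (-0.9612, 0, -0.4556)–(-0.87562, -0.22408, -0.4556)  len=0.2399
  (v7,v1,v8) [-+-] → (0.312502, 0.787198, -0.4556)–(0.87562, 0.22408, -0.4556)  len=0.7964
  (v3,v2,v6) [++-] → (-0.312502, -0.787198, -0.4556)–(0.312502, -0.787198, -0.4556)  len=0.6250
  (v3,v6,v8) [+--] → (0.312502, -0.787198, -0.4556)–(0.87562, -0.22408, -0.4556)  len=0.7964
  (v3,v8,v9) [+-+] → (0.87562, -0.22408, -0.4556)–(0.9612, 0, -0.4556)  len=0.2399
  (v6,v2,v10) [-+-] → (-0.312502, -0.787198, -0.4556)–(-0.87562, -0.22408, -0.4556)  len=0.7964
  (v9,v8,v1) [+-+] → (0.9612, 0, -0.4556)–(0.87562, 0.22408, -0.4556)  len=0.2399

Chained into 1 loop(s):
  loop 1: 10 segments, perimeter = 5.3949
Total perimeter = 5.395


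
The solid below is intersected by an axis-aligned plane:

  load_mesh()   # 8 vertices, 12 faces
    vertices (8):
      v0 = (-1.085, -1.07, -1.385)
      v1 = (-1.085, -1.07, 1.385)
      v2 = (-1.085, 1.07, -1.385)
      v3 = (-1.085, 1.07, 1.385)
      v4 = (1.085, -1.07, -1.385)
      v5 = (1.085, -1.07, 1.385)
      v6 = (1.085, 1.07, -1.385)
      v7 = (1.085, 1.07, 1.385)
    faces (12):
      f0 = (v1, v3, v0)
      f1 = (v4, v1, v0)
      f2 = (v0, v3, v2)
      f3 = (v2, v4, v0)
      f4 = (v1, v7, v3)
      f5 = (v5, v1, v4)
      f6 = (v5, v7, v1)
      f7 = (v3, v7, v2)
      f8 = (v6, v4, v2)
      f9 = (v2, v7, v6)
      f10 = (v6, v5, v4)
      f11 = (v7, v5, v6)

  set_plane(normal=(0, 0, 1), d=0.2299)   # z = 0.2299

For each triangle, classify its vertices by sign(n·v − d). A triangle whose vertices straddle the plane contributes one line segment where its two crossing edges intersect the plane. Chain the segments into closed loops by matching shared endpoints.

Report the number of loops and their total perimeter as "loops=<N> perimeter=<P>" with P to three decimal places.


loops=1 perimeter=8.620

Straddling triangles (8 of 12):
  (v1,v3,v0) [++-] → (-1.085, 0.177612, 0.2299)–(-1.085, -1.07, 0.2299)  len=1.2476
  (v4,v1,v0) [-+-] → (-0.180102, -1.07, 0.2299)–(-1.085, -1.07, 0.2299)  len=0.9049
  (v0,v3,v2) [-+-] → (-1.085, 0.177612, 0.2299)–(-1.085, 1.07, 0.2299)  len=0.8924
  (v5,v1,v4) [++-] → (-0.180102, -1.07, 0.2299)–(1.085, -1.07, 0.2299)  len=1.2651
  (v3,v7,v2) [++-] → (0.180102, 1.07, 0.2299)–(-1.085, 1.07, 0.2299)  len=1.2651
  (v2,v7,v6) [-+-] → (0.180102, 1.07, 0.2299)–(1.085, 1.07, 0.2299)  len=0.9049
  (v6,v5,v4) [-+-] → (1.085, -0.177612, 0.2299)–(1.085, -1.07, 0.2299)  len=0.8924
  (v7,v5,v6) [++-] → (1.085, -0.177612, 0.2299)–(1.085, 1.07, 0.2299)  len=1.2476

Chained into 1 loop(s):
  loop 1: 8 segments, perimeter = 8.6200
Total perimeter = 8.620


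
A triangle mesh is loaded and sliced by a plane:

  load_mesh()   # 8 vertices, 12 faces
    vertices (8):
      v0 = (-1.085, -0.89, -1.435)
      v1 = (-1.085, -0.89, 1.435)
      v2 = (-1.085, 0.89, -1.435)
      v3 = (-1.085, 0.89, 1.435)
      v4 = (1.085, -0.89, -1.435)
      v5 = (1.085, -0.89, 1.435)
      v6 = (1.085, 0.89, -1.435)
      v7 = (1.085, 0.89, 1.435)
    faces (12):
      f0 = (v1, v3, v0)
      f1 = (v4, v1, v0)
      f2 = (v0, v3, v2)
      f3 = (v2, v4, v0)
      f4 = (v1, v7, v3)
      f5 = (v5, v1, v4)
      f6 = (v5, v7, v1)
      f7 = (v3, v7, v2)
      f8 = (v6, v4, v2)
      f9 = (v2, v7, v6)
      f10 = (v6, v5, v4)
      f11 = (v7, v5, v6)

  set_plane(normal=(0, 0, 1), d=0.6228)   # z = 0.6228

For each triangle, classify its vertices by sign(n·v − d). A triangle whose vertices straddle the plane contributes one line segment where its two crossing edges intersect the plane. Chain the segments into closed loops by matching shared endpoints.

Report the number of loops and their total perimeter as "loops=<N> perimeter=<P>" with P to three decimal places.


loops=1 perimeter=7.900

Straddling triangles (8 of 12):
  (v1,v3,v0) [++-] → (-1.085, 0.386266, 0.6228)–(-1.085, -0.89, 0.6228)  len=1.2763
  (v4,v1,v0) [-+-] → (-0.470898, -0.89, 0.6228)–(-1.085, -0.89, 0.6228)  len=0.6141
  (v0,v3,v2) [-+-] → (-1.085, 0.386266, 0.6228)–(-1.085, 0.89, 0.6228)  len=0.5037
  (v5,v1,v4) [++-] → (-0.470898, -0.89, 0.6228)–(1.085, -0.89, 0.6228)  len=1.5559
  (v3,v7,v2) [++-] → (0.470898, 0.89, 0.6228)–(-1.085, 0.89, 0.6228)  len=1.5559
  (v2,v7,v6) [-+-] → (0.470898, 0.89, 0.6228)–(1.085, 0.89, 0.6228)  len=0.6141
  (v6,v5,v4) [-+-] → (1.085, -0.386266, 0.6228)–(1.085, -0.89, 0.6228)  len=0.5037
  (v7,v5,v6) [++-] → (1.085, -0.386266, 0.6228)–(1.085, 0.89, 0.6228)  len=1.2763

Chained into 1 loop(s):
  loop 1: 8 segments, perimeter = 7.9000
Total perimeter = 7.900


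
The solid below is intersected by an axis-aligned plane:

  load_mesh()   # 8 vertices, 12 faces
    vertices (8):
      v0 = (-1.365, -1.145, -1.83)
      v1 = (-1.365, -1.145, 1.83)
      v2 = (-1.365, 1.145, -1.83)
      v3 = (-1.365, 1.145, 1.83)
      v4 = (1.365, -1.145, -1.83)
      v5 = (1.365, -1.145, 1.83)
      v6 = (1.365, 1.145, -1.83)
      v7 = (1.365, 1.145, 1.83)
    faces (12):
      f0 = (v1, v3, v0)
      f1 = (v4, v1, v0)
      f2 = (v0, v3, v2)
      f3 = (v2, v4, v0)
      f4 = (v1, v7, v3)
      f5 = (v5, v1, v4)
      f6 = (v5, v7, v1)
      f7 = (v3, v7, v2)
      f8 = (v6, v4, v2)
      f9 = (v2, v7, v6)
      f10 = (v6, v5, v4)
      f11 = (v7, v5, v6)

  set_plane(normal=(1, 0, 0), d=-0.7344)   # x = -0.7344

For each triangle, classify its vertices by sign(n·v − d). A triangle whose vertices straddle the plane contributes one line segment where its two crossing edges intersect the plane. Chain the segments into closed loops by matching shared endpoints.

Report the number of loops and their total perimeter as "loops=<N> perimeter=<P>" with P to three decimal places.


loops=1 perimeter=11.900

Straddling triangles (8 of 12):
  (v4,v1,v0) [+--] → (-0.7344, -1.145, 0.98458)–(-0.7344, -1.145, -1.83)  len=2.8146
  (v2,v4,v0) [-+-] → (-0.7344, 0.616035, -1.83)–(-0.7344, -1.145, -1.83)  len=1.7610
  (v1,v7,v3) [-+-] → (-0.7344, -0.616035, 1.83)–(-0.7344, 1.145, 1.83)  len=1.7610
  (v5,v1,v4) [+-+] → (-0.7344, -1.145, 1.83)–(-0.7344, -1.145, 0.98458)  len=0.8454
  (v5,v7,v1) [++-] → (-0.7344, -0.616035, 1.83)–(-0.7344, -1.145, 1.83)  len=0.5290
  (v3,v7,v2) [-+-] → (-0.7344, 1.145, 1.83)–(-0.7344, 1.145, -0.98458)  len=2.8146
  (v6,v4,v2) [++-] → (-0.7344, 0.616035, -1.83)–(-0.7344, 1.145, -1.83)  len=0.5290
  (v2,v7,v6) [-++] → (-0.7344, 1.145, -0.98458)–(-0.7344, 1.145, -1.83)  len=0.8454

Chained into 1 loop(s):
  loop 1: 8 segments, perimeter = 11.9000
Total perimeter = 11.900


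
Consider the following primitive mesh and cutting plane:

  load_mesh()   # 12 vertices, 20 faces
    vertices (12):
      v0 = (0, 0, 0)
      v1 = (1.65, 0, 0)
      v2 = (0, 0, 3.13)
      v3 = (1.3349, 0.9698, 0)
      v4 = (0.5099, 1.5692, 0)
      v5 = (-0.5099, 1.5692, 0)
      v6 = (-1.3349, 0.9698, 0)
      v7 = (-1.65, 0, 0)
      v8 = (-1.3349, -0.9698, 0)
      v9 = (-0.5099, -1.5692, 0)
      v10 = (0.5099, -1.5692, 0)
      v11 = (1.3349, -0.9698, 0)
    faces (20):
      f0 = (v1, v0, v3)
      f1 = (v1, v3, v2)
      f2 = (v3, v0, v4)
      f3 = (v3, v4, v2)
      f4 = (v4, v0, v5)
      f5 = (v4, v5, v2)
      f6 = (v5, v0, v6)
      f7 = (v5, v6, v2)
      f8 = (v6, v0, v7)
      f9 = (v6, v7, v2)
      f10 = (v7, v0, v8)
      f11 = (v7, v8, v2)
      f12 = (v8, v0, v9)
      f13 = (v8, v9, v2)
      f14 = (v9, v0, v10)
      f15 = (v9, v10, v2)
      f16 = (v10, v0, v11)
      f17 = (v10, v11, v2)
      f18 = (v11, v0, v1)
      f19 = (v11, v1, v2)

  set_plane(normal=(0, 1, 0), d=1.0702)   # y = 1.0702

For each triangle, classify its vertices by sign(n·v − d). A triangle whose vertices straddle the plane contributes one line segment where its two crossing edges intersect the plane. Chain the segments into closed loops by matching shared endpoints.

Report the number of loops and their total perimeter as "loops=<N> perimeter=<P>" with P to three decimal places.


loops=1 perimeter=5.705

Straddling triangles (6 of 20):
  (v3,v0,v4) [--+] → (0.347754, 1.0702, 0)–(1.19671, 1.0702, 0)  len=0.8490
  (v3,v4,v2) [-+-] → (1.19671, 1.0702, 0)–(0.347754, 1.0702, 0.995329)  len=1.3082
  (v4,v0,v5) [+-+] → (0.347754, 1.0702, 0)–(-0.347754, 1.0702, 0)  len=0.6955
  (v4,v5,v2) [++-] → (-0.347754, 1.0702, 0.995329)–(0.347754, 1.0702, 0.995329)  len=0.6955
  (v5,v0,v6) [+--] → (-0.347754, 1.0702, 0)–(-1.19671, 1.0702, 0)  len=0.8490
  (v5,v6,v2) [+--] → (-1.19671, 1.0702, 0)–(-0.347754, 1.0702, 0.995329)  len=1.3082

Chained into 1 loop(s):
  loop 1: 6 segments, perimeter = 5.7053
Total perimeter = 5.705


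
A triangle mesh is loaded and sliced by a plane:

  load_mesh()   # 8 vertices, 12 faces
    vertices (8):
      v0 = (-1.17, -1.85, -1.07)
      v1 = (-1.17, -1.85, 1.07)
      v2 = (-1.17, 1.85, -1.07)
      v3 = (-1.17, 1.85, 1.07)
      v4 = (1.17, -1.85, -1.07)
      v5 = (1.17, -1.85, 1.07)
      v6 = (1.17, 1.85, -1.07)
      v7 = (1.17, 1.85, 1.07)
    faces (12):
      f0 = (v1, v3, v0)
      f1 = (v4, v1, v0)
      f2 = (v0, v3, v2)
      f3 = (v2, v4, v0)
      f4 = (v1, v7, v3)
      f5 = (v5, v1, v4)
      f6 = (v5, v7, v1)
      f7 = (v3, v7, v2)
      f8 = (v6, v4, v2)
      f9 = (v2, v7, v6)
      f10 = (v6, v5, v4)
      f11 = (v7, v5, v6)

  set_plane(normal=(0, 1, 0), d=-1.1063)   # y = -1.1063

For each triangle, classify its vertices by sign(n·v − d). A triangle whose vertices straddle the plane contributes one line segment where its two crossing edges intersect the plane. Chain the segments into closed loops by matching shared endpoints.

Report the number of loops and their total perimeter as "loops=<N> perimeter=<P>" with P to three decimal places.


Straddling triangles (8 of 12):
  (v1,v3,v0) [-+-] → (-1.17, -1.1063, 1.07)–(-1.17, -1.1063, -0.63986)  len=1.7099
  (v0,v3,v2) [-++] → (-1.17, -1.1063, -0.63986)–(-1.17, -1.1063, -1.07)  len=0.4301
  (v2,v4,v0) [+--] → (0.69966, -1.1063, -1.07)–(-1.17, -1.1063, -1.07)  len=1.8697
  (v1,v7,v3) [-++] → (-0.69966, -1.1063, 1.07)–(-1.17, -1.1063, 1.07)  len=0.4703
  (v5,v7,v1) [-+-] → (1.17, -1.1063, 1.07)–(-0.69966, -1.1063, 1.07)  len=1.8697
  (v6,v4,v2) [+-+] → (1.17, -1.1063, -1.07)–(0.69966, -1.1063, -1.07)  len=0.4703
  (v6,v5,v4) [+--] → (1.17, -1.1063, 0.63986)–(1.17, -1.1063, -1.07)  len=1.7099
  (v7,v5,v6) [+-+] → (1.17, -1.1063, 1.07)–(1.17, -1.1063, 0.63986)  len=0.4301

Chained into 1 loop(s):
  loop 1: 8 segments, perimeter = 8.9600
Total perimeter = 8.960

loops=1 perimeter=8.960


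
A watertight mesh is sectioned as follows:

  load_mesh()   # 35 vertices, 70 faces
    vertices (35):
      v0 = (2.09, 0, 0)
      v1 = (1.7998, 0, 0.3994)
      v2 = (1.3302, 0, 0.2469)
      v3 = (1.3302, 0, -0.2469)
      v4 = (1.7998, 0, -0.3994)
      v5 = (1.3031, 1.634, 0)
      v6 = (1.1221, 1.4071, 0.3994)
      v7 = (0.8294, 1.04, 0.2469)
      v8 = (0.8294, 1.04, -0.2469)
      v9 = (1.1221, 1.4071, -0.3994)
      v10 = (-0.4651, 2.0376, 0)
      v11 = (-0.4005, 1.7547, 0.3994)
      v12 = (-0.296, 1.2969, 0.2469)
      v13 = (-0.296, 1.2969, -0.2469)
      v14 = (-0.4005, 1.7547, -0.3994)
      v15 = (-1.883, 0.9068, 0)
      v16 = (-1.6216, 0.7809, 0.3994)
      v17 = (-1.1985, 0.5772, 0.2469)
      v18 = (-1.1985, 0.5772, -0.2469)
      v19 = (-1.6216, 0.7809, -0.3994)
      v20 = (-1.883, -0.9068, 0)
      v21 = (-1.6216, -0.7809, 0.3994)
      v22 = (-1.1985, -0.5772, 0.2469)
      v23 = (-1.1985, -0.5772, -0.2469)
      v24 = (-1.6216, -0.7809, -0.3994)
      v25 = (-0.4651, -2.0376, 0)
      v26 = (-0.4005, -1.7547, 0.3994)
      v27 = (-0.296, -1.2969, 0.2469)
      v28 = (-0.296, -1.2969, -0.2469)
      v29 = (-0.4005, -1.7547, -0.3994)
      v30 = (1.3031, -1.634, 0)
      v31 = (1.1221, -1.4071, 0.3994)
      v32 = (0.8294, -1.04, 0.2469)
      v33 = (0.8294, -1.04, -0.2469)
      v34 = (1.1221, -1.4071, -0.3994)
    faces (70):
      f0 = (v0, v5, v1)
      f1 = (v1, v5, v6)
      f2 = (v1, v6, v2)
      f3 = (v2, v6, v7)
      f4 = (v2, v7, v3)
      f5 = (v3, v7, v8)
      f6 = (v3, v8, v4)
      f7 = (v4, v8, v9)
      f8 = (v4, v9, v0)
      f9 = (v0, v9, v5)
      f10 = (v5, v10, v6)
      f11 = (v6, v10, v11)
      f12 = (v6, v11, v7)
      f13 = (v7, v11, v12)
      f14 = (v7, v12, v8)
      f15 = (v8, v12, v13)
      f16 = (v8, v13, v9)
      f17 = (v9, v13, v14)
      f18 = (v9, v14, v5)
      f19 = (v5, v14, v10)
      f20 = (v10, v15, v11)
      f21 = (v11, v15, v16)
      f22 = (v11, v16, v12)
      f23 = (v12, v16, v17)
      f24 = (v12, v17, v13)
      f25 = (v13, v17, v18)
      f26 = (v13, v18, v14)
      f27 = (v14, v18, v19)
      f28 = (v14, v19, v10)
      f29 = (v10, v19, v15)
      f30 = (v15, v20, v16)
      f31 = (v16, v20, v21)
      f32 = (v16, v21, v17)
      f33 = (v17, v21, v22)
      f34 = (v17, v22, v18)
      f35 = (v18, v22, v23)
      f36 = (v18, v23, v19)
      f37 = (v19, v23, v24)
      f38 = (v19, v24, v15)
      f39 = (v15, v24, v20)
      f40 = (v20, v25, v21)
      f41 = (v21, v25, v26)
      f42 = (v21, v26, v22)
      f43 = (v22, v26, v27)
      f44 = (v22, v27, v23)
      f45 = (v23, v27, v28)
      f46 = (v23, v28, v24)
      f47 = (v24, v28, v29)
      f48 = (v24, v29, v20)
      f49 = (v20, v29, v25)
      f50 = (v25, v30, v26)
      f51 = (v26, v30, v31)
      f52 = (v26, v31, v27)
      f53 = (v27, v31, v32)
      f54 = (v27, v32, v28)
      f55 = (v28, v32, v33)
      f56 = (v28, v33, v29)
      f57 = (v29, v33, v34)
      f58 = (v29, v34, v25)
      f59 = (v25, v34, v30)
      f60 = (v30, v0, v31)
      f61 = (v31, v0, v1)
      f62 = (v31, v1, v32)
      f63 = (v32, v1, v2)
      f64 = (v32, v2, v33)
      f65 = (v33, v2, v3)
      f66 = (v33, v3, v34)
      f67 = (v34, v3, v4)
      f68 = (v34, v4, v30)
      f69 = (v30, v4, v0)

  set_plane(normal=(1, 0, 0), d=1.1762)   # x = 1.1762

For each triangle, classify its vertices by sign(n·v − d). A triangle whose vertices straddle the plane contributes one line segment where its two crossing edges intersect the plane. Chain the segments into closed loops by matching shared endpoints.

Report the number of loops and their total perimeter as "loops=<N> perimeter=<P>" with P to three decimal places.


loops=2 perimeter=7.149

Straddling triangles (24 of 70):
  (v1,v5,v6) [++-] → (1.1762, 1.47492, 0.280021)–(1.1762, 1.29477, 0.3994)  len=0.2161
  (v1,v6,v2) [+-+] → (1.1762, 1.29477, 0.3994)–(1.1762, 1.04129, 0.359754)  len=0.2566
  (v2,v6,v7) [+--] → (1.1762, 1.04129, 0.359754)–(1.1762, 0.319808, 0.2469)  len=0.7303
  (v2,v7,v3) [+-+] → (1.1762, 0.319808, 0.2469)–(1.1762, 0.319808, -0.0950526)  len=0.3420
  (v3,v7,v8) [+--] → (1.1762, 0.319808, -0.0950526)–(1.1762, 0.319808, -0.2469)  len=0.1518
  (v3,v8,v4) [+-+] → (1.1762, 0.319808, -0.2469)–(1.1762, 0.668326, -0.3014)  len=0.3528
  (v4,v8,v9) [+--] → (1.1762, 0.668326, -0.3014)–(1.1762, 1.29477, -0.3994)  len=0.6341
  (v4,v9,v0) [+-+] → (1.1762, 1.29477, -0.3994)–(1.1762, 1.32845, -0.377076)  len=0.0404
  (v0,v9,v5) [+-+] → (1.1762, 1.32845, -0.377076)–(1.1762, 1.47492, -0.280021)  len=0.1757
  (v5,v10,v6) [+--] → (1.1762, 1.66297, 0)–(1.1762, 1.47492, 0.280021)  len=0.3373
  (v9,v14,v5) [--+] → (1.1762, 1.64299, -0.029751)–(1.1762, 1.47492, -0.280021)  len=0.3015
  (v5,v14,v10) [+--] → (1.1762, 1.64299, -0.029751)–(1.1762, 1.66297, 0)  len=0.0358
  (v25,v30,v26) [-+-] → (1.1762, -1.66297, 0)–(1.1762, -1.64299, 0.029751)  len=0.0358
  (v26,v30,v31) [-+-] → (1.1762, -1.64299, 0.029751)–(1.1762, -1.47492, 0.280021)  len=0.3015
  (v25,v34,v30) [--+] → (1.1762, -1.47492, -0.280021)–(1.1762, -1.66297, 0)  len=0.3373
  (v30,v0,v31) [++-] → (1.1762, -1.32845, 0.377076)–(1.1762, -1.47492, 0.280021)  len=0.1757
  (v31,v0,v1) [-++] → (1.1762, -1.32845, 0.377076)–(1.1762, -1.29477, 0.3994)  len=0.0404
  (v31,v1,v32) [-+-] → (1.1762, -1.29477, 0.3994)–(1.1762, -0.668326, 0.3014)  len=0.6341
  (v32,v1,v2) [-++] → (1.1762, -0.668326, 0.3014)–(1.1762, -0.319808, 0.2469)  len=0.3528
  (v32,v2,v33) [-+-] → (1.1762, -0.319808, 0.2469)–(1.1762, -0.319808, 0.0950526)  len=0.1518
  (v33,v2,v3) [-++] → (1.1762, -0.319808, 0.0950526)–(1.1762, -0.319808, -0.2469)  len=0.3420
  (v33,v3,v34) [-+-] → (1.1762, -0.319808, -0.2469)–(1.1762, -1.04129, -0.359754)  len=0.7303
  (v34,v3,v4) [-++] → (1.1762, -1.04129, -0.359754)–(1.1762, -1.29477, -0.3994)  len=0.2566
  (v34,v4,v30) [-++] → (1.1762, -1.29477, -0.3994)–(1.1762, -1.47492, -0.280021)  len=0.2161

Chained into 2 loop(s):
  loop 1: 12 segments, perimeter = 3.5743
  loop 2: 12 segments, perimeter = 3.5743
Total perimeter = 7.149


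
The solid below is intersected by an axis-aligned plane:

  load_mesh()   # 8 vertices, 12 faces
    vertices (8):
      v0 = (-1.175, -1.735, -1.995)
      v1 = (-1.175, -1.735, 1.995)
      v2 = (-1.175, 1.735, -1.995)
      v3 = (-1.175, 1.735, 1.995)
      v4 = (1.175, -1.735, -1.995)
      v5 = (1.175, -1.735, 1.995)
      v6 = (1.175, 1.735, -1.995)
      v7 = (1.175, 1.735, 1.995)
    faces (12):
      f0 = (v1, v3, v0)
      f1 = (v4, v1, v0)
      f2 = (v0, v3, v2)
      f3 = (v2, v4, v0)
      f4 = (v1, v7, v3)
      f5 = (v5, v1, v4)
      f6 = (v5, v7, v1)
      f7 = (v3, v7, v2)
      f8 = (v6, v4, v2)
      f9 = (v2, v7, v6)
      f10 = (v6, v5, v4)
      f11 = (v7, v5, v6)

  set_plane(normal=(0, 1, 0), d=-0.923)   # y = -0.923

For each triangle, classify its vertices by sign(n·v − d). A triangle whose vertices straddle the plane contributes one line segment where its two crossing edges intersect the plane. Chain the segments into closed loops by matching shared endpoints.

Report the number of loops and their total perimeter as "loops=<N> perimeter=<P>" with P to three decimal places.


Straddling triangles (8 of 12):
  (v1,v3,v0) [-+-] → (-1.175, -0.923, 1.995)–(-1.175, -0.923, -1.06132)  len=3.0563
  (v0,v3,v2) [-++] → (-1.175, -0.923, -1.06132)–(-1.175, -0.923, -1.995)  len=0.9337
  (v2,v4,v0) [+--] → (0.625086, -0.923, -1.995)–(-1.175, -0.923, -1.995)  len=1.8001
  (v1,v7,v3) [-++] → (-0.625086, -0.923, 1.995)–(-1.175, -0.923, 1.995)  len=0.5499
  (v5,v7,v1) [-+-] → (1.175, -0.923, 1.995)–(-0.625086, -0.923, 1.995)  len=1.8001
  (v6,v4,v2) [+-+] → (1.175, -0.923, -1.995)–(0.625086, -0.923, -1.995)  len=0.5499
  (v6,v5,v4) [+--] → (1.175, -0.923, 1.06132)–(1.175, -0.923, -1.995)  len=3.0563
  (v7,v5,v6) [+-+] → (1.175, -0.923, 1.995)–(1.175, -0.923, 1.06132)  len=0.9337

Chained into 1 loop(s):
  loop 1: 8 segments, perimeter = 12.6800
Total perimeter = 12.680

loops=1 perimeter=12.680


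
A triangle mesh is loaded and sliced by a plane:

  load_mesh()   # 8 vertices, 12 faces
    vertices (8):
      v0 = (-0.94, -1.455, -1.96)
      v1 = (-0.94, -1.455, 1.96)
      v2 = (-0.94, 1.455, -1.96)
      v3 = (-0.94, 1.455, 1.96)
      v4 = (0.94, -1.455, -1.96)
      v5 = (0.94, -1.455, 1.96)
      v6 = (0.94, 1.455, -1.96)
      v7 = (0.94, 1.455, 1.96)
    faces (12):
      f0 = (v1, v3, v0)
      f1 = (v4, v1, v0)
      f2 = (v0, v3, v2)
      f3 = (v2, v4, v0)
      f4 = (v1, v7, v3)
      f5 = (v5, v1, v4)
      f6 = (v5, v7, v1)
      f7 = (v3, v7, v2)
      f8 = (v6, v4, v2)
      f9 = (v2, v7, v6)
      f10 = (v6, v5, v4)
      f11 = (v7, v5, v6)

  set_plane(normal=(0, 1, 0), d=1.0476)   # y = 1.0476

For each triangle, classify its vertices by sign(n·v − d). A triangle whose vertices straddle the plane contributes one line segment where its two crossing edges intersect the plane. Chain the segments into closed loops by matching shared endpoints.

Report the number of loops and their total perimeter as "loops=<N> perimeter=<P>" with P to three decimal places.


loops=1 perimeter=11.600

Straddling triangles (8 of 12):
  (v1,v3,v0) [-+-] → (-0.94, 1.0476, 1.96)–(-0.94, 1.0476, 1.4112)  len=0.5488
  (v0,v3,v2) [-++] → (-0.94, 1.0476, 1.4112)–(-0.94, 1.0476, -1.96)  len=3.3712
  (v2,v4,v0) [+--] → (-0.6768, 1.0476, -1.96)–(-0.94, 1.0476, -1.96)  len=0.2632
  (v1,v7,v3) [-++] → (0.6768, 1.0476, 1.96)–(-0.94, 1.0476, 1.96)  len=1.6168
  (v5,v7,v1) [-+-] → (0.94, 1.0476, 1.96)–(0.6768, 1.0476, 1.96)  len=0.2632
  (v6,v4,v2) [+-+] → (0.94, 1.0476, -1.96)–(-0.6768, 1.0476, -1.96)  len=1.6168
  (v6,v5,v4) [+--] → (0.94, 1.0476, -1.4112)–(0.94, 1.0476, -1.96)  len=0.5488
  (v7,v5,v6) [+-+] → (0.94, 1.0476, 1.96)–(0.94, 1.0476, -1.4112)  len=3.3712

Chained into 1 loop(s):
  loop 1: 8 segments, perimeter = 11.6000
Total perimeter = 11.600


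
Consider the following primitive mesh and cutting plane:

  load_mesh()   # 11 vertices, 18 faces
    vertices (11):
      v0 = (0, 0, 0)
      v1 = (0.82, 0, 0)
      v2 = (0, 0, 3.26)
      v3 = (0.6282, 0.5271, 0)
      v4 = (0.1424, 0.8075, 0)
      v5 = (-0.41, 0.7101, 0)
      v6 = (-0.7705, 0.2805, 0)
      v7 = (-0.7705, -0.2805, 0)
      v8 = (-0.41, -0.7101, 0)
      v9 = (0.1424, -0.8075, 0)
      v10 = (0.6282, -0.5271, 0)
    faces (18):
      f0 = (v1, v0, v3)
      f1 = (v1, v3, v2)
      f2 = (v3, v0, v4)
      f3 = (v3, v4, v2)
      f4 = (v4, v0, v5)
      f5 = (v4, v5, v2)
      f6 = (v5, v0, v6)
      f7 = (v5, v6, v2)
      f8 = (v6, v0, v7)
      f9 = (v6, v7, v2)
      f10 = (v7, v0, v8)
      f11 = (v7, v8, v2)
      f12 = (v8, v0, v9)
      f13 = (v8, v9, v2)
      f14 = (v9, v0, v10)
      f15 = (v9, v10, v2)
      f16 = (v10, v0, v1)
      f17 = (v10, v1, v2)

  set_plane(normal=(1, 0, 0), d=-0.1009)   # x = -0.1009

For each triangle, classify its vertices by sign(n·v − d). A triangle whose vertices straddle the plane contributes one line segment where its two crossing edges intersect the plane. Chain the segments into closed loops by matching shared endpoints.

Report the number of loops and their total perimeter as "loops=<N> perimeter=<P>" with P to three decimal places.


Straddling triangles (10 of 18):
  (v4,v0,v5) [++-] → (-0.1009, 0.174754, 0)–(-0.1009, 0.764601, 0)  len=0.5898
  (v4,v5,v2) [+-+] → (-0.1009, 0.764601, 0)–(-0.1009, 0.174754, 2.45772)  len=2.5275
  (v5,v0,v6) [-+-] → (-0.1009, 0.174754, 0)–(-0.1009, 0.0367326, 0)  len=0.1380
  (v5,v6,v2) [--+] → (-0.1009, 0.0367326, 2.83309)–(-0.1009, 0.174754, 2.45772)  len=0.3999
  (v6,v0,v7) [-+-] → (-0.1009, 0.0367326, 0)–(-0.1009, -0.0367326, 0)  len=0.0735
  (v6,v7,v2) [--+] → (-0.1009, -0.0367326, 2.83309)–(-0.1009, 0.0367326, 2.83309)  len=0.0735
  (v7,v0,v8) [-+-] → (-0.1009, -0.0367326, 0)–(-0.1009, -0.174754, 0)  len=0.1380
  (v7,v8,v2) [--+] → (-0.1009, -0.174754, 2.45772)–(-0.1009, -0.0367326, 2.83309)  len=0.3999
  (v8,v0,v9) [-++] → (-0.1009, -0.174754, 0)–(-0.1009, -0.764601, 0)  len=0.5898
  (v8,v9,v2) [-++] → (-0.1009, -0.764601, 0)–(-0.1009, -0.174754, 2.45772)  len=2.5275

Chained into 1 loop(s):
  loop 1: 10 segments, perimeter = 7.4576
Total perimeter = 7.458

loops=1 perimeter=7.458


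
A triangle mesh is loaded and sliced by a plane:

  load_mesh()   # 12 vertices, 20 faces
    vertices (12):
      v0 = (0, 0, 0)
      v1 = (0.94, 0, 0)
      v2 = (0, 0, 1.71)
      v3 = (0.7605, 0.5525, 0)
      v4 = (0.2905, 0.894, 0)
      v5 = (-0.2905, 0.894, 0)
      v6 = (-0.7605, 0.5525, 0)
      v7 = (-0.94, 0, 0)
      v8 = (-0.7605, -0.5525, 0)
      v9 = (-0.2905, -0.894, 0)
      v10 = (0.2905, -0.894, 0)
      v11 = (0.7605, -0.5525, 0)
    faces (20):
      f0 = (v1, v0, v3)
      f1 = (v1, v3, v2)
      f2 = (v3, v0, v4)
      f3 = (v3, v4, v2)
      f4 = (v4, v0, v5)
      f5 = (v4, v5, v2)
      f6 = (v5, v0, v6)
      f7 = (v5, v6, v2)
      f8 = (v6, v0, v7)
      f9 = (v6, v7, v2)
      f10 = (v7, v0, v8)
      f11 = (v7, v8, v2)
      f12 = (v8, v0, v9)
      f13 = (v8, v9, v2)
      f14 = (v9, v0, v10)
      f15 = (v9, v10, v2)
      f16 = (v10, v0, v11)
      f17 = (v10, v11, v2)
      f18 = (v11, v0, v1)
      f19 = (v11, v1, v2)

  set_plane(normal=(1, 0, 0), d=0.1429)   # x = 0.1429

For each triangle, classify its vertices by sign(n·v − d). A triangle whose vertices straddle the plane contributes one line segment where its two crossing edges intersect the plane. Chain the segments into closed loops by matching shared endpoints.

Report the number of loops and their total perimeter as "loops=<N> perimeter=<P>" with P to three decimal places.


Straddling triangles (12 of 20):
  (v1,v0,v3) [+-+] → (0.1429, 0, 0)–(0.1429, 0.103816, 0)  len=0.1038
  (v1,v3,v2) [++-] → (0.1429, 0.103816, 1.38869)–(0.1429, 0, 1.45004)  len=0.1206
  (v3,v0,v4) [+-+] → (0.1429, 0.103816, 0)–(0.1429, 0.439768, 0)  len=0.3360
  (v3,v4,v2) [++-] → (0.1429, 0.439768, 0.868833)–(0.1429, 0.103816, 1.38869)  len=0.6190
  (v4,v0,v5) [+--] → (0.1429, 0.439768, 0)–(0.1429, 0.894, 0)  len=0.4542
  (v4,v5,v2) [+--] → (0.1429, 0.894, 0)–(0.1429, 0.439768, 0.868833)  len=0.9804
  (v9,v0,v10) [--+] → (0.1429, -0.439768, 0)–(0.1429, -0.894, 0)  len=0.4542
  (v9,v10,v2) [-+-] → (0.1429, -0.894, 0)–(0.1429, -0.439768, 0.868833)  len=0.9804
  (v10,v0,v11) [+-+] → (0.1429, -0.439768, 0)–(0.1429, -0.103816, 0)  len=0.3360
  (v10,v11,v2) [++-] → (0.1429, -0.103816, 1.38869)–(0.1429, -0.439768, 0.868833)  len=0.6190
  (v11,v0,v1) [+-+] → (0.1429, -0.103816, 0)–(0.1429, 0, 0)  len=0.1038
  (v11,v1,v2) [++-] → (0.1429, 0, 1.45004)–(0.1429, -0.103816, 1.38869)  len=0.1206

Chained into 1 loop(s):
  loop 1: 12 segments, perimeter = 5.2279
Total perimeter = 5.228

loops=1 perimeter=5.228


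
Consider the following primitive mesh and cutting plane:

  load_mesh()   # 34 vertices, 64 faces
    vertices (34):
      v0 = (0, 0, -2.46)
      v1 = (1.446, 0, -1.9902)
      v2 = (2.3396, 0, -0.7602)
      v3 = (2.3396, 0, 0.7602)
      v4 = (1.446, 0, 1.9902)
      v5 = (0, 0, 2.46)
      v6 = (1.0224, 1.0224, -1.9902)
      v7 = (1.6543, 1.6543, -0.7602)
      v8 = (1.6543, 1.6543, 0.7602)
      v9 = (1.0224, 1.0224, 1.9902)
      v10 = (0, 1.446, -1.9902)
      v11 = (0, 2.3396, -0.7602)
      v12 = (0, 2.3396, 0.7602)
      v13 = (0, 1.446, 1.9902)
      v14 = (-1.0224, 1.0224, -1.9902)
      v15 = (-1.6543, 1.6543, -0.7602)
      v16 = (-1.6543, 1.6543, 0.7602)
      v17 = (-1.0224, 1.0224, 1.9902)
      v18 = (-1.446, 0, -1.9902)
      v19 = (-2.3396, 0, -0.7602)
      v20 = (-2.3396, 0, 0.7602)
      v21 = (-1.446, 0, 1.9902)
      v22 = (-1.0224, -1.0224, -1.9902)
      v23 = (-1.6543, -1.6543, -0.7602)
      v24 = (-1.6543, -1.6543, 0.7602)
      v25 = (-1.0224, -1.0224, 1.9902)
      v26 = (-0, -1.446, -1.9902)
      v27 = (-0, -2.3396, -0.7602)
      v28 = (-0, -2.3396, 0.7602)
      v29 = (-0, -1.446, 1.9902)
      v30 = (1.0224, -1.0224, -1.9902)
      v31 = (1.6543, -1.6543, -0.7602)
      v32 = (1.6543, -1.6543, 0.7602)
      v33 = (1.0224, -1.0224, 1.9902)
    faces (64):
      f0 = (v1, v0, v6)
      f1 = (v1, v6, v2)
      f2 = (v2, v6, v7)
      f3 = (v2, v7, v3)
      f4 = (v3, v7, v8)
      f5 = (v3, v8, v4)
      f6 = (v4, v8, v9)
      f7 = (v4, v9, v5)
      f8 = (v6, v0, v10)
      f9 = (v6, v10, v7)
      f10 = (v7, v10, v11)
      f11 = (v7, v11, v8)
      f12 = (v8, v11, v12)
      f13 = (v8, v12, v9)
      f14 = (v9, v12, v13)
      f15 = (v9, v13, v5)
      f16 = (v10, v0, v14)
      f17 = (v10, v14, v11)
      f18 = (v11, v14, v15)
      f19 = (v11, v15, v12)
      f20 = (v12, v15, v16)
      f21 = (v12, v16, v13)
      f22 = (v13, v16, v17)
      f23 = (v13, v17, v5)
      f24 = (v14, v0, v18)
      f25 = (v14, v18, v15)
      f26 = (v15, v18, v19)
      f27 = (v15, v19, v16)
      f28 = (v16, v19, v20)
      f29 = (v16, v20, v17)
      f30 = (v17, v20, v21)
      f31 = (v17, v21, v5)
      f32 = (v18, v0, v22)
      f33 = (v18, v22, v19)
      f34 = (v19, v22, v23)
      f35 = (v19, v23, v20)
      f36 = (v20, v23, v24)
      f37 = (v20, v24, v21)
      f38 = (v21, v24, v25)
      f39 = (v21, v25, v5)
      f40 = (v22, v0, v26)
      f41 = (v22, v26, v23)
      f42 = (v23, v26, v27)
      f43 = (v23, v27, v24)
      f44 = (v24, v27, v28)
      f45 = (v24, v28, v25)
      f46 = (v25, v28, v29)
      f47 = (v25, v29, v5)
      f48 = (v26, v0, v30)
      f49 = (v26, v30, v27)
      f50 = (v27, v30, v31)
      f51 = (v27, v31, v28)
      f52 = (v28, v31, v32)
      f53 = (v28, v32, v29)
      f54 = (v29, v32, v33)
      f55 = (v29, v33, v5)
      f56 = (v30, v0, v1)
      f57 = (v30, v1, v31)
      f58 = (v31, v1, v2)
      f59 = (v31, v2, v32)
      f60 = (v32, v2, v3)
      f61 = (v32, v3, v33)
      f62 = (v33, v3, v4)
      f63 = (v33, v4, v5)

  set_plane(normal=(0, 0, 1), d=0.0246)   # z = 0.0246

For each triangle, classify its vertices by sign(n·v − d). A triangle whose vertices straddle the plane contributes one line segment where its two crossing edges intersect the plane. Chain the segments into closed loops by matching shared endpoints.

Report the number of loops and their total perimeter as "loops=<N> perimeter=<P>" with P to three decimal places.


loops=1 perimeter=14.325

Straddling triangles (16 of 64):
  (v2,v7,v3) [--+] → (2.00804, 0.800384, 0.0246)–(2.3396, 0, 0.0246)  len=0.8663
  (v3,v7,v8) [+-+] → (2.00804, 0.800384, 0.0246)–(1.6543, 1.6543, 0.0246)  len=0.9243
  (v7,v11,v8) [--+] → (0.853916, 1.98586, 0.0246)–(1.6543, 1.6543, 0.0246)  len=0.8663
  (v8,v11,v12) [+-+] → (0.853916, 1.98586, 0.0246)–(0, 2.3396, 0.0246)  len=0.9243
  (v11,v15,v12) [--+] → (-0.800384, 2.00804, 0.0246)–(0, 2.3396, 0.0246)  len=0.8663
  (v12,v15,v16) [+-+] → (-0.800384, 2.00804, 0.0246)–(-1.6543, 1.6543, 0.0246)  len=0.9243
  (v15,v19,v16) [--+] → (-1.98586, 0.853916, 0.0246)–(-1.6543, 1.6543, 0.0246)  len=0.8663
  (v16,v19,v20) [+-+] → (-1.98586, 0.853916, 0.0246)–(-2.3396, 0, 0.0246)  len=0.9243
  (v19,v23,v20) [--+] → (-2.00804, -0.800384, 0.0246)–(-2.3396, 0, 0.0246)  len=0.8663
  (v20,v23,v24) [+-+] → (-2.00804, -0.800384, 0.0246)–(-1.6543, -1.6543, 0.0246)  len=0.9243
  (v23,v27,v24) [--+] → (-0.853916, -1.98586, 0.0246)–(-1.6543, -1.6543, 0.0246)  len=0.8663
  (v24,v27,v28) [+-+] → (-0.853916, -1.98586, 0.0246)–(0, -2.3396, 0.0246)  len=0.9243
  (v27,v31,v28) [--+] → (0.800384, -2.00804, 0.0246)–(0, -2.3396, 0.0246)  len=0.8663
  (v28,v31,v32) [+-+] → (0.800384, -2.00804, 0.0246)–(1.6543, -1.6543, 0.0246)  len=0.9243
  (v31,v2,v32) [--+] → (1.98586, -0.853916, 0.0246)–(1.6543, -1.6543, 0.0246)  len=0.8663
  (v32,v2,v3) [+-+] → (1.98586, -0.853916, 0.0246)–(2.3396, 0, 0.0246)  len=0.9243

Chained into 1 loop(s):
  loop 1: 16 segments, perimeter = 14.3250
Total perimeter = 14.325


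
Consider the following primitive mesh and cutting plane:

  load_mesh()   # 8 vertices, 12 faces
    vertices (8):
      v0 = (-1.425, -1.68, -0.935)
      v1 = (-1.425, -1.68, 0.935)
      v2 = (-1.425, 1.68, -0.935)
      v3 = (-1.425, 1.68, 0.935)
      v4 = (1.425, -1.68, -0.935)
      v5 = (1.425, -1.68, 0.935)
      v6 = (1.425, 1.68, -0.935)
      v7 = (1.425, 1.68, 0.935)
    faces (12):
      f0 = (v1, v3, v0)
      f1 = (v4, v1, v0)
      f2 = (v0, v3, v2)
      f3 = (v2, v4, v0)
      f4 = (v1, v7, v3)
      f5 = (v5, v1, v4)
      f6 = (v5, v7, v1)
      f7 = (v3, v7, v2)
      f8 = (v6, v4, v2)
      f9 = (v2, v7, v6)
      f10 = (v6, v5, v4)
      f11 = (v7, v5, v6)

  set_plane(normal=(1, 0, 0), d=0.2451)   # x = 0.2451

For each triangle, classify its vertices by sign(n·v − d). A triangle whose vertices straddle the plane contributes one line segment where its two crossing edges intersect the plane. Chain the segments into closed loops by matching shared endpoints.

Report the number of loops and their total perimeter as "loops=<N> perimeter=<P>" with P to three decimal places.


Straddling triangles (8 of 12):
  (v4,v1,v0) [+--] → (0.2451, -1.68, -0.16082)–(0.2451, -1.68, -0.935)  len=0.7742
  (v2,v4,v0) [-+-] → (0.2451, -0.28896, -0.935)–(0.2451, -1.68, -0.935)  len=1.3910
  (v1,v7,v3) [-+-] → (0.2451, 0.28896, 0.935)–(0.2451, 1.68, 0.935)  len=1.3910
  (v5,v1,v4) [+-+] → (0.2451, -1.68, 0.935)–(0.2451, -1.68, -0.16082)  len=1.0958
  (v5,v7,v1) [++-] → (0.2451, 0.28896, 0.935)–(0.2451, -1.68, 0.935)  len=1.9690
  (v3,v7,v2) [-+-] → (0.2451, 1.68, 0.935)–(0.2451, 1.68, 0.16082)  len=0.7742
  (v6,v4,v2) [++-] → (0.2451, -0.28896, -0.935)–(0.2451, 1.68, -0.935)  len=1.9690
  (v2,v7,v6) [-++] → (0.2451, 1.68, 0.16082)–(0.2451, 1.68, -0.935)  len=1.0958

Chained into 1 loop(s):
  loop 1: 8 segments, perimeter = 10.4600
Total perimeter = 10.460

loops=1 perimeter=10.460


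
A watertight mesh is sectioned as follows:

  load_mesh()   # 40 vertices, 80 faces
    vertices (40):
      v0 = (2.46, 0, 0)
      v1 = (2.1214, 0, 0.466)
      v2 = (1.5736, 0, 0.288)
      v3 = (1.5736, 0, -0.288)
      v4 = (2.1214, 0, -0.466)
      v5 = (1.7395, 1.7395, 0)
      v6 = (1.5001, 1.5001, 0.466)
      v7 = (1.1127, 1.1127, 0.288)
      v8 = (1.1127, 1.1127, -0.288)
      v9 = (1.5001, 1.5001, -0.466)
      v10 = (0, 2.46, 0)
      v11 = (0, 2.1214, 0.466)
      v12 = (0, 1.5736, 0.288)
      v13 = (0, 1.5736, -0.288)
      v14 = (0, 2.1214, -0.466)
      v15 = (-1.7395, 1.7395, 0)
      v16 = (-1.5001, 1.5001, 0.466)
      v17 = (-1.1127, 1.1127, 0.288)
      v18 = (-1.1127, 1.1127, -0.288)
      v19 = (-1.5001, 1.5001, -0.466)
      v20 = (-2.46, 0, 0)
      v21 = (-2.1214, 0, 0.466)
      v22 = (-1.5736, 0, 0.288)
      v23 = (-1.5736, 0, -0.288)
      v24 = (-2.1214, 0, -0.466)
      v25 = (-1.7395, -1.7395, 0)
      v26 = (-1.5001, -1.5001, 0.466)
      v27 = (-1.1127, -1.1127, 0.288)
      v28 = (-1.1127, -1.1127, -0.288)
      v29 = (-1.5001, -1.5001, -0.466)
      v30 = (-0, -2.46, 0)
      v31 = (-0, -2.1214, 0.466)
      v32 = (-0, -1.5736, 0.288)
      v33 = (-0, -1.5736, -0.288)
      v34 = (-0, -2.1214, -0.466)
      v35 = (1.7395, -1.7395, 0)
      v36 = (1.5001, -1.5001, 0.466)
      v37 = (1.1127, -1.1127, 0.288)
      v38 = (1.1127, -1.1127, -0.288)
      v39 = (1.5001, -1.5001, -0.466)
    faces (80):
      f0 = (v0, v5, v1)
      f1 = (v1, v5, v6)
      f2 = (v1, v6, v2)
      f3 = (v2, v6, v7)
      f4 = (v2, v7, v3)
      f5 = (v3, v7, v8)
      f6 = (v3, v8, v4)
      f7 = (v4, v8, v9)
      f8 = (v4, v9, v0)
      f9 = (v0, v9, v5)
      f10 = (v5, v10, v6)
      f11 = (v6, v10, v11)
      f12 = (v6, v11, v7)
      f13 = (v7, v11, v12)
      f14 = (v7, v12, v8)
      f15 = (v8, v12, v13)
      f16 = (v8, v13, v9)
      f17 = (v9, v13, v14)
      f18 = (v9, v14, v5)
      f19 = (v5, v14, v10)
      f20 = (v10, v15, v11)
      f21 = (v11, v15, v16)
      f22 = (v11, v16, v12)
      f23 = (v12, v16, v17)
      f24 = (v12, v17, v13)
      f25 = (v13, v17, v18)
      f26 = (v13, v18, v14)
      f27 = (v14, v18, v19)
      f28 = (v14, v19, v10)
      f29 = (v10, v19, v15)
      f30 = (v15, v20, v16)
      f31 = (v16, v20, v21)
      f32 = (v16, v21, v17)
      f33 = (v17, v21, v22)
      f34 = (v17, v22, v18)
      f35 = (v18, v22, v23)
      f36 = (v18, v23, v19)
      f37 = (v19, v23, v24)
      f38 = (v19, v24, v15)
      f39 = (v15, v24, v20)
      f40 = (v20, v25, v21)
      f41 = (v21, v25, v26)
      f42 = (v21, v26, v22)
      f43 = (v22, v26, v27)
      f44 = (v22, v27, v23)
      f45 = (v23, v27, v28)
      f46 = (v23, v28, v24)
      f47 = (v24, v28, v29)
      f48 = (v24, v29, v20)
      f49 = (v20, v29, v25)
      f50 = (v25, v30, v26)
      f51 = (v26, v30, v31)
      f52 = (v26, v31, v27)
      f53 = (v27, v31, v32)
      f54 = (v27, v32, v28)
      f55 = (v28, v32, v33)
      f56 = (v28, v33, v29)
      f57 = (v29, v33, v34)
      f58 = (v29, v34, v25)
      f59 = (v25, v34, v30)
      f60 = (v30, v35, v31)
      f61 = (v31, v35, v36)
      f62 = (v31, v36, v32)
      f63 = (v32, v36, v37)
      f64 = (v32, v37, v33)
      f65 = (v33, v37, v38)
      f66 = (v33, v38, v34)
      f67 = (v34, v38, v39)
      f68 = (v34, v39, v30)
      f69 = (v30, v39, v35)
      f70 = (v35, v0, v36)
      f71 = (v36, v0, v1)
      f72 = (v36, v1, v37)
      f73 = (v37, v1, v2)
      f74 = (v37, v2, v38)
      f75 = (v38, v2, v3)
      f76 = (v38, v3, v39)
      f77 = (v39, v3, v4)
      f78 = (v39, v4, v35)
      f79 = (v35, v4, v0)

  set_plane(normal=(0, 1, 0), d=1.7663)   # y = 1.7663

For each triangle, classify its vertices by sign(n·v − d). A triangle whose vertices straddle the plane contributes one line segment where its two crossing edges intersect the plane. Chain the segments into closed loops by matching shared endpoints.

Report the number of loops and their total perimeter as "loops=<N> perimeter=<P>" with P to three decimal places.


Straddling triangles (14 of 80):
  (v5,v10,v6) [-+-] → (1.6748, 1.7663, 0)–(1.08409, 1.7663, 0.336769)  len=0.6800
  (v6,v10,v11) [-++] → (1.08409, 1.7663, 0.336769)–(0.857372, 1.7663, 0.466)  len=0.2610
  (v6,v11,v7) [-+-] → (0.857372, 1.7663, 0.466)–(0.391712, 1.7663, 0.403337)  len=0.4699
  (v7,v11,v12) [-+-] → (0.391712, 1.7663, 0.403337)–(0, 1.7663, 0.350615)  len=0.3952
  (v9,v13,v14) [--+] → (0, 1.7663, -0.350615)–(0.857372, 1.7663, -0.466)  len=0.8651
  (v9,v14,v5) [-+-] → (0.857372, 1.7663, -0.466)–(1.61743, 1.7663, -0.0327018)  len=0.8749
  (v5,v14,v10) [-++] → (1.61743, 1.7663, -0.0327018)–(1.6748, 1.7663, 0)  len=0.0660
  (v10,v15,v11) [+-+] → (-1.6748, 1.7663, 0)–(-1.61743, 1.7663, 0.0327018)  len=0.0660
  (v11,v15,v16) [+--] → (-1.61743, 1.7663, 0.0327018)–(-0.857372, 1.7663, 0.466)  len=0.8749
  (v11,v16,v12) [+--] → (-0.857372, 1.7663, 0.466)–(0, 1.7663, 0.350615)  len=0.8651
  (v13,v18,v14) [--+] → (-0.391712, 1.7663, -0.403337)–(0, 1.7663, -0.350615)  len=0.3952
  (v14,v18,v19) [+--] → (-0.391712, 1.7663, -0.403337)–(-0.857372, 1.7663, -0.466)  len=0.4699
  (v14,v19,v10) [+-+] → (-0.857372, 1.7663, -0.466)–(-1.08409, 1.7663, -0.336769)  len=0.2610
  (v10,v19,v15) [+--] → (-1.08409, 1.7663, -0.336769)–(-1.6748, 1.7663, 0)  len=0.6800

Chained into 1 loop(s):
  loop 1: 14 segments, perimeter = 7.2241
Total perimeter = 7.224

loops=1 perimeter=7.224


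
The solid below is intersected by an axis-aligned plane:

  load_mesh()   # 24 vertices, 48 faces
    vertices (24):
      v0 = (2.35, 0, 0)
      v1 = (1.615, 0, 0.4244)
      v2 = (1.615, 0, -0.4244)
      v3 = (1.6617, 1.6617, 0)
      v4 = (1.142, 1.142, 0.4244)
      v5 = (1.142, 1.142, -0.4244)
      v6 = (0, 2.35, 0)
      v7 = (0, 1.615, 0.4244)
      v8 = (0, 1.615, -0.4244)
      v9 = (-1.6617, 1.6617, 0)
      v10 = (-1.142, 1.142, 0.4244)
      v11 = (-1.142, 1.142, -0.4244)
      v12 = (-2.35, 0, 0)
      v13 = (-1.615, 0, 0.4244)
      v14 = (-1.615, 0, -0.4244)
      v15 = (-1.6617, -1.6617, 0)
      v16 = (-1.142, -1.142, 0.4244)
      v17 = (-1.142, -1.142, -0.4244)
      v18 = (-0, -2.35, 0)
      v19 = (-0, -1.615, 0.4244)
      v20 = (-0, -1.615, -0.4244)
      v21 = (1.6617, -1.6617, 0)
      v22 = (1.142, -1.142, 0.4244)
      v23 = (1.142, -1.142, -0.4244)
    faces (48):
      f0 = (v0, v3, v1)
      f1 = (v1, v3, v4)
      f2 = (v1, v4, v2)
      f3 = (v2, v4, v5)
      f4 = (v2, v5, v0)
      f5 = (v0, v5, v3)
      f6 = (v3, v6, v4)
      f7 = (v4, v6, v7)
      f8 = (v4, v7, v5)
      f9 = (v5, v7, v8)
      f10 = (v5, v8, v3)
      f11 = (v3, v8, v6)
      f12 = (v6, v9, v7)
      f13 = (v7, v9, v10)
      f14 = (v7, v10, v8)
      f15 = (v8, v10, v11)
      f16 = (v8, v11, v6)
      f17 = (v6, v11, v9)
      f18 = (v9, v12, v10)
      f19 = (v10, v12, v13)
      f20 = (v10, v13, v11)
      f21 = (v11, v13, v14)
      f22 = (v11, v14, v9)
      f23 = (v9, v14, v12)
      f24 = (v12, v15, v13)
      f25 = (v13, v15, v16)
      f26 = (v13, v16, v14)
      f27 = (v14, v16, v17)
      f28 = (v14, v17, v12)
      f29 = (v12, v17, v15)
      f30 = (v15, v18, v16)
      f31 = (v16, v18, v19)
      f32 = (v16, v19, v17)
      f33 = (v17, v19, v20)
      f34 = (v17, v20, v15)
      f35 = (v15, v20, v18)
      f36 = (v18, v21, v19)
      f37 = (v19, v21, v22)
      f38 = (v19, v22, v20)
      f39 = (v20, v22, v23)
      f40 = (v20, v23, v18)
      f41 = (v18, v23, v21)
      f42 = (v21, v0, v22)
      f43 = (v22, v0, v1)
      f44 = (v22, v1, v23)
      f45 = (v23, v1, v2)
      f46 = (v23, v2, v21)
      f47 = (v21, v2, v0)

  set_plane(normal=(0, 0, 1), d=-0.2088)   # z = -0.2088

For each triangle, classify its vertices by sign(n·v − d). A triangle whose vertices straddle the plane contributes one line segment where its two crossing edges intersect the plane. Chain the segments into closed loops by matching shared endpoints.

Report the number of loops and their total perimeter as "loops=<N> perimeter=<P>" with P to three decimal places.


Straddling triangles (32 of 48):
  (v1,v4,v2) [++-] → (1.49486, 0.290074, -0.2088)–(1.615, 0, -0.2088)  len=0.3140
  (v2,v4,v5) [-+-] → (1.49486, 0.290074, -0.2088)–(1.142, 1.142, -0.2088)  len=0.9221
  (v2,v5,v0) [--+] → (1.75568, 0.561851, -0.2088)–(1.98839, 0, -0.2088)  len=0.6081
  (v0,v5,v3) [+-+] → (1.75568, 0.561851, -0.2088)–(1.40601, 1.40601, -0.2088)  len=0.9137
  (v4,v7,v5) [++-] → (0.851926, 1.26214, -0.2088)–(1.142, 1.142, -0.2088)  len=0.3140
  (v5,v7,v8) [-+-] → (0.851926, 1.26214, -0.2088)–(0, 1.615, -0.2088)  len=0.9221
  (v5,v8,v3) [--+] → (0.844162, 1.63872, -0.2088)–(1.40601, 1.40601, -0.2088)  len=0.6081
  (v3,v8,v6) [+-+] → (0.844162, 1.63872, -0.2088)–(0, 1.98839, -0.2088)  len=0.9137
  (v7,v10,v8) [++-] → (-0.290074, 1.49486, -0.2088)–(0, 1.615, -0.2088)  len=0.3140
  (v8,v10,v11) [-+-] → (-0.290074, 1.49486, -0.2088)–(-1.142, 1.142, -0.2088)  len=0.9221
  (v8,v11,v6) [--+] → (-0.561851, 1.75568, -0.2088)–(0, 1.98839, -0.2088)  len=0.6081
  (v6,v11,v9) [+-+] → (-0.561851, 1.75568, -0.2088)–(-1.40601, 1.40601, -0.2088)  len=0.9137
  (v10,v13,v11) [++-] → (-1.26214, 0.851926, -0.2088)–(-1.142, 1.142, -0.2088)  len=0.3140
  (v11,v13,v14) [-+-] → (-1.26214, 0.851926, -0.2088)–(-1.615, 0, -0.2088)  len=0.9221
  (v11,v14,v9) [--+] → (-1.63872, 0.844162, -0.2088)–(-1.40601, 1.40601, -0.2088)  len=0.6081
  (v9,v14,v12) [+-+] → (-1.63872, 0.844162, -0.2088)–(-1.98839, 0, -0.2088)  len=0.9137
  (v13,v16,v14) [++-] → (-1.49486, -0.290074, -0.2088)–(-1.615, 0, -0.2088)  len=0.3140
  (v14,v16,v17) [-+-] → (-1.49486, -0.290074, -0.2088)–(-1.142, -1.142, -0.2088)  len=0.9221
  (v14,v17,v12) [--+] → (-1.75568, -0.561851, -0.2088)–(-1.98839, 0, -0.2088)  len=0.6081
  (v12,v17,v15) [+-+] → (-1.75568, -0.561851, -0.2088)–(-1.40601, -1.40601, -0.2088)  len=0.9137
  (v16,v19,v17) [++-] → (-0.851926, -1.26214, -0.2088)–(-1.142, -1.142, -0.2088)  len=0.3140
  (v17,v19,v20) [-+-] → (-0.851926, -1.26214, -0.2088)–(0, -1.615, -0.2088)  len=0.9221
  (v17,v20,v15) [--+] → (-0.844162, -1.63872, -0.2088)–(-1.40601, -1.40601, -0.2088)  len=0.6081
  (v15,v20,v18) [+-+] → (-0.844162, -1.63872, -0.2088)–(0, -1.98839, -0.2088)  len=0.9137
  (v19,v22,v20) [++-] → (0.290074, -1.49486, -0.2088)–(0, -1.615, -0.2088)  len=0.3140
  (v20,v22,v23) [-+-] → (0.290074, -1.49486, -0.2088)–(1.142, -1.142, -0.2088)  len=0.9221
  (v20,v23,v18) [--+] → (0.561851, -1.75568, -0.2088)–(0, -1.98839, -0.2088)  len=0.6081
  (v18,v23,v21) [+-+] → (0.561851, -1.75568, -0.2088)–(1.40601, -1.40601, -0.2088)  len=0.9137
  (v22,v1,v23) [++-] → (1.26214, -0.851926, -0.2088)–(1.142, -1.142, -0.2088)  len=0.3140
  (v23,v1,v2) [-+-] → (1.26214, -0.851926, -0.2088)–(1.615, 0, -0.2088)  len=0.9221
  (v23,v2,v21) [--+] → (1.63872, -0.844162, -0.2088)–(1.40601, -1.40601, -0.2088)  len=0.6081
  (v21,v2,v0) [+-+] → (1.63872, -0.844162, -0.2088)–(1.98839, 0, -0.2088)  len=0.9137

Chained into 2 loop(s):
  loop 1: 16 segments, perimeter = 9.8886
  loop 2: 16 segments, perimeter = 12.1748
Total perimeter = 22.063

loops=2 perimeter=22.063
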